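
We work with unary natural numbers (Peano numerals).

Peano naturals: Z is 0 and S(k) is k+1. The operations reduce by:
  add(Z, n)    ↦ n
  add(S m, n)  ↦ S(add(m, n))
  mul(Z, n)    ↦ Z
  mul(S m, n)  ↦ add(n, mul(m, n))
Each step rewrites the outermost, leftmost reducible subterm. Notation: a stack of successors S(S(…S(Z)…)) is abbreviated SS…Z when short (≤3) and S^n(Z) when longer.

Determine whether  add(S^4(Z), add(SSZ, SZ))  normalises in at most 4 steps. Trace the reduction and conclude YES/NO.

Answer: NO — after 4 steps the term is S(S(S(S(add(Z, add(SSZ, SZ)))))), not yet normal

Working:
  start: add(S^4(Z), add(SSZ, SZ))
  step 1: S(add(SSSZ, add(SSZ, SZ)))
  step 2: S(S(add(SSZ, add(SSZ, SZ))))
  step 3: S(S(S(add(SZ, add(SSZ, SZ)))))
  step 4: S(S(S(S(add(Z, add(SSZ, SZ))))))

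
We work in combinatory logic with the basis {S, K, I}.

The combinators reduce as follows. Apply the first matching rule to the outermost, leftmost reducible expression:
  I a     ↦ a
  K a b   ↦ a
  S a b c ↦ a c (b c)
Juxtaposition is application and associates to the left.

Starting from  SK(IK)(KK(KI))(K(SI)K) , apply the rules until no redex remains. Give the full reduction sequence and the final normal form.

  start: SK(IK)(KK(KI))(K(SI)K)
  step 1: K(KK(KI))(IK(KK(KI)))(K(SI)K)
  step 2: KK(KI)(K(SI)K)
  step 3: K(K(SI)K)
  step 4: K(SI)

Answer: normal form = K(SI)  (in 4 steps)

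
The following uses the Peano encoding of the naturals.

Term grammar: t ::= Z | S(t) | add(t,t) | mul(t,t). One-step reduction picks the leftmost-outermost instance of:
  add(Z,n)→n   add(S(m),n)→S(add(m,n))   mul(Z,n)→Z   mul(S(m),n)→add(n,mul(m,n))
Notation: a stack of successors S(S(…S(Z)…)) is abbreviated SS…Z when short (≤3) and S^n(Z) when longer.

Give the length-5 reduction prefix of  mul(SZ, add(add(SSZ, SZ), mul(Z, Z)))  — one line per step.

  start: mul(SZ, add(add(SSZ, SZ), mul(Z, Z)))
  step 1: add(add(add(SSZ, SZ), mul(Z, Z)), mul(Z, add(add(SSZ, SZ), mul(Z, Z))))
  step 2: add(add(S(add(SZ, SZ)), mul(Z, Z)), mul(Z, add(add(SSZ, SZ), mul(Z, Z))))
  step 3: add(S(add(add(SZ, SZ), mul(Z, Z))), mul(Z, add(add(SSZ, SZ), mul(Z, Z))))
  step 4: S(add(add(add(SZ, SZ), mul(Z, Z)), mul(Z, add(add(SSZ, SZ), mul(Z, Z)))))
  step 5: S(add(add(S(add(Z, SZ)), mul(Z, Z)), mul(Z, add(add(SSZ, SZ), mul(Z, Z)))))

Answer: after 5 steps: S(add(add(S(add(Z, SZ)), mul(Z, Z)), mul(Z, add(add(SSZ, SZ), mul(Z, Z)))))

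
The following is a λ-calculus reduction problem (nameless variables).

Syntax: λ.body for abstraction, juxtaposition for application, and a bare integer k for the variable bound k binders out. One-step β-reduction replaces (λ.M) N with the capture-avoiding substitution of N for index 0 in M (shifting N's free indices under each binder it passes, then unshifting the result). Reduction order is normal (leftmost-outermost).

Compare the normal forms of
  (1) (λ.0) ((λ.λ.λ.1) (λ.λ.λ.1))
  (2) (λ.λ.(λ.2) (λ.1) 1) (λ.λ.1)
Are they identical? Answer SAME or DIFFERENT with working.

Answer: DIFFERENT — A ⇓ λ.λ.1, B ⇓ λ.λ.λ.λ.1

Working:
Term A:
  start: (λ.0) ((λ.λ.λ.1) (λ.λ.λ.1))
  step 1: (λ.λ.λ.1) (λ.λ.λ.1)
  step 2: λ.λ.1

Term B:
  start: (λ.λ.(λ.2) (λ.1) 1) (λ.λ.1)
  step 1: λ.(λ.λ.λ.1) (λ.1) (λ.λ.1)
  step 2: λ.(λ.λ.1) (λ.λ.1)
  step 3: λ.λ.λ.λ.1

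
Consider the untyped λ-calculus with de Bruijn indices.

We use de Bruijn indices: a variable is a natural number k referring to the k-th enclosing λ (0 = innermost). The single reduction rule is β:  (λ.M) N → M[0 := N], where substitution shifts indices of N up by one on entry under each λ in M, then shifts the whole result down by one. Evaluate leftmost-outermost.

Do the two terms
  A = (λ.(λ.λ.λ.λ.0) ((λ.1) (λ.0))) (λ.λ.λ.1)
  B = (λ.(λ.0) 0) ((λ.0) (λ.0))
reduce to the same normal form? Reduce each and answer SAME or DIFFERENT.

Answer: DIFFERENT — A ⇓ λ.λ.λ.0, B ⇓ λ.0

Working:
Term A:
  start: (λ.(λ.λ.λ.λ.0) ((λ.1) (λ.0))) (λ.λ.λ.1)
  step 1: (λ.λ.λ.λ.0) ((λ.λ.λ.λ.1) (λ.0))
  step 2: λ.λ.λ.0

Term B:
  start: (λ.(λ.0) 0) ((λ.0) (λ.0))
  step 1: (λ.0) ((λ.0) (λ.0))
  step 2: (λ.0) (λ.0)
  step 3: λ.0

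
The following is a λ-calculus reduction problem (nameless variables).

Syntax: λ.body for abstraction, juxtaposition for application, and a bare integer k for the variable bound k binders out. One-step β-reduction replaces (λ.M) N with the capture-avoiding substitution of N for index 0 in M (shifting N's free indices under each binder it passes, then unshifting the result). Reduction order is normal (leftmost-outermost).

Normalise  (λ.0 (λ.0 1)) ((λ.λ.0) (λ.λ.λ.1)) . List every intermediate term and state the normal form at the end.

  start: (λ.0 (λ.0 1)) ((λ.λ.0) (λ.λ.λ.1))
  →1  (λ.λ.0) (λ.λ.λ.1) (λ.0 ((λ.λ.0) (λ.λ.λ.1)))
  →2  (λ.0) (λ.0 ((λ.λ.0) (λ.λ.λ.1)))
  →3  λ.0 ((λ.λ.0) (λ.λ.λ.1))
  →4  λ.0 (λ.0)

Answer: normal form = λ.0 (λ.0)  (in 4 steps)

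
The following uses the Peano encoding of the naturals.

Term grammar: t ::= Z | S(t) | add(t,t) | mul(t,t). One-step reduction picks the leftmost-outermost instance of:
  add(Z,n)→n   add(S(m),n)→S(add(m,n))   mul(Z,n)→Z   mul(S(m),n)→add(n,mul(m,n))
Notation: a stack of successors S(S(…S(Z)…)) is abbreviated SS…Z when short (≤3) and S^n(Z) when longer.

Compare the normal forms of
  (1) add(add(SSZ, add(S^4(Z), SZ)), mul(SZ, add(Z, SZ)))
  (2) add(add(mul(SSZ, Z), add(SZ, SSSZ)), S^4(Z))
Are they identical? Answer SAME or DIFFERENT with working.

Answer: SAME — A ⇓ S^8(Z), B ⇓ S^8(Z)

Working:
Term A:
  start: add(add(SSZ, add(S^4(Z), SZ)), mul(SZ, add(Z, SZ)))
  →1  add(S(add(SZ, add(S^4(Z), SZ))), mul(SZ, add(Z, SZ)))
  →2  S(add(add(SZ, add(S^4(Z), SZ)), mul(SZ, add(Z, SZ))))
  →3  S(add(S(add(Z, add(S^4(Z), SZ))), mul(SZ, add(Z, SZ))))
  →4  S(S(add(add(Z, add(S^4(Z), SZ)), mul(SZ, add(Z, SZ)))))
  →5  S(S(add(add(S^4(Z), SZ), mul(SZ, add(Z, SZ)))))
  →6  S(S(add(S(add(SSSZ, SZ)), mul(SZ, add(Z, SZ)))))
  →7  S(S(S(add(add(SSSZ, SZ), mul(SZ, add(Z, SZ))))))
  →8  S(S(S(add(S(add(SSZ, SZ)), mul(SZ, add(Z, SZ))))))
  →9  S(S(S(S(add(add(SSZ, SZ), mul(SZ, add(Z, SZ)))))))
  →10  S(S(S(S(add(S(add(SZ, SZ)), mul(SZ, add(Z, SZ)))))))
  →11  S(S(S(S(S(add(add(SZ, SZ), mul(SZ, add(Z, SZ))))))))
  →12  S(S(S(S(S(add(S(add(Z, SZ)), mul(SZ, add(Z, SZ))))))))
  →13  S(S(S(S(S(S(add(add(Z, SZ), mul(SZ, add(Z, SZ)))))))))
  →14  S(S(S(S(S(S(add(SZ, mul(SZ, add(Z, SZ)))))))))
  →15  S(S(S(S(S(S(S(add(Z, mul(SZ, add(Z, SZ))))))))))
  →16  S(S(S(S(S(S(S(mul(SZ, add(Z, SZ)))))))))
  →17  S(S(S(S(S(S(S(add(add(Z, SZ), mul(Z, add(Z, SZ))))))))))
  →18  S(S(S(S(S(S(S(add(SZ, mul(Z, add(Z, SZ))))))))))
  →19  S(S(S(S(S(S(S(S(add(Z, mul(Z, add(Z, SZ)))))))))))
  →20  S(S(S(S(S(S(S(S(mul(Z, add(Z, SZ))))))))))
  →21  S^8(Z)

Term B:
  start: add(add(mul(SSZ, Z), add(SZ, SSSZ)), S^4(Z))
  →1  add(add(add(Z, mul(SZ, Z)), add(SZ, SSSZ)), S^4(Z))
  →2  add(add(mul(SZ, Z), add(SZ, SSSZ)), S^4(Z))
  →3  add(add(add(Z, mul(Z, Z)), add(SZ, SSSZ)), S^4(Z))
  →4  add(add(mul(Z, Z), add(SZ, SSSZ)), S^4(Z))
  →5  add(add(Z, add(SZ, SSSZ)), S^4(Z))
  →6  add(add(SZ, SSSZ), S^4(Z))
  →7  add(S(add(Z, SSSZ)), S^4(Z))
  →8  S(add(add(Z, SSSZ), S^4(Z)))
  →9  S(add(SSSZ, S^4(Z)))
  →10  S(S(add(SSZ, S^4(Z))))
  →11  S(S(S(add(SZ, S^4(Z)))))
  →12  S(S(S(S(add(Z, S^4(Z))))))
  →13  S^8(Z)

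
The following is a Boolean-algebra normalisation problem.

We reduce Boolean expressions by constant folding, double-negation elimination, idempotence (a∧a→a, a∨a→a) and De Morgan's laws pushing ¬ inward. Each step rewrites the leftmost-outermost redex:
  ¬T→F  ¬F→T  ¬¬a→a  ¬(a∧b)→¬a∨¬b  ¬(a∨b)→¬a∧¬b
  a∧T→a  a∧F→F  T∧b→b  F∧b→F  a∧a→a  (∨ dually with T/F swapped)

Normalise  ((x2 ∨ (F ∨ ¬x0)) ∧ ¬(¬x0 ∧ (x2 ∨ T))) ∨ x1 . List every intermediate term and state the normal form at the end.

  start: ((x2 ∨ (F ∨ ¬x0)) ∧ ¬(¬x0 ∧ (x2 ∨ T))) ∨ x1
  →1  ((x2 ∨ ¬x0) ∧ ¬(¬x0 ∧ (x2 ∨ T))) ∨ x1
  →2  ((x2 ∨ ¬x0) ∧ (¬¬x0 ∨ ¬(x2 ∨ T))) ∨ x1
  →3  ((x2 ∨ ¬x0) ∧ (x0 ∨ ¬(x2 ∨ T))) ∨ x1
  →4  ((x2 ∨ ¬x0) ∧ (x0 ∨ (¬x2 ∧ ¬T))) ∨ x1
  →5  ((x2 ∨ ¬x0) ∧ (x0 ∨ (¬x2 ∧ F))) ∨ x1
  →6  ((x2 ∨ ¬x0) ∧ (x0 ∨ F)) ∨ x1
  →7  ((x2 ∨ ¬x0) ∧ x0) ∨ x1

Answer: normal form = ((x2 ∨ ¬x0) ∧ x0) ∨ x1  (in 7 steps)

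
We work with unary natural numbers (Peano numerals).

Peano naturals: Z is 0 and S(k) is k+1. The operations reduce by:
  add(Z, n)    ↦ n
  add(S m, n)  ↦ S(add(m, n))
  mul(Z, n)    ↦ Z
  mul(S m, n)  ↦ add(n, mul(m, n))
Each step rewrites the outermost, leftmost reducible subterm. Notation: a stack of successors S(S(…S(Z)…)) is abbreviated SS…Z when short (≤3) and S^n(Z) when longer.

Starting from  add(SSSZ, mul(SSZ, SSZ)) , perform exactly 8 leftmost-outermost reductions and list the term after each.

  start: add(SSSZ, mul(SSZ, SSZ))
  →1  S(add(SSZ, mul(SSZ, SSZ)))
  →2  S(S(add(SZ, mul(SSZ, SSZ))))
  →3  S(S(S(add(Z, mul(SSZ, SSZ)))))
  →4  S(S(S(mul(SSZ, SSZ))))
  →5  S(S(S(add(SSZ, mul(SZ, SSZ)))))
  →6  S(S(S(S(add(SZ, mul(SZ, SSZ))))))
  →7  S(S(S(S(S(add(Z, mul(SZ, SSZ)))))))
  →8  S(S(S(S(S(mul(SZ, SSZ))))))

Answer: after 8 steps: S(S(S(S(S(mul(SZ, SSZ))))))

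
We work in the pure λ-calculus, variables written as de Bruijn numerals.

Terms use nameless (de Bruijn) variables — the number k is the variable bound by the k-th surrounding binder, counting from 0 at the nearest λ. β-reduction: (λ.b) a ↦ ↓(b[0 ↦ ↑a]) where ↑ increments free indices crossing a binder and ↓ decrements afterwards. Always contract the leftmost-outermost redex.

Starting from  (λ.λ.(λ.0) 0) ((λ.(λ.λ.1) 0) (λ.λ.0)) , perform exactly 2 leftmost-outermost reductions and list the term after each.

  start: (λ.λ.(λ.0) 0) ((λ.(λ.λ.1) 0) (λ.λ.0))
  →1  λ.(λ.0) 0
  →2  λ.0

Answer: after 2 steps: λ.0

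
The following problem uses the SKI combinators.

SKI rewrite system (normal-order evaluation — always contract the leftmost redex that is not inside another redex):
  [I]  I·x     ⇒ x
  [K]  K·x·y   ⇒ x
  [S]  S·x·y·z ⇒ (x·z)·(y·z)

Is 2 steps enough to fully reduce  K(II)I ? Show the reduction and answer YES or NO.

Answer: YES — reaches normal form I in 2 ≤ 2 steps

Working:
  start: K(II)I
  [1] II
  [2] I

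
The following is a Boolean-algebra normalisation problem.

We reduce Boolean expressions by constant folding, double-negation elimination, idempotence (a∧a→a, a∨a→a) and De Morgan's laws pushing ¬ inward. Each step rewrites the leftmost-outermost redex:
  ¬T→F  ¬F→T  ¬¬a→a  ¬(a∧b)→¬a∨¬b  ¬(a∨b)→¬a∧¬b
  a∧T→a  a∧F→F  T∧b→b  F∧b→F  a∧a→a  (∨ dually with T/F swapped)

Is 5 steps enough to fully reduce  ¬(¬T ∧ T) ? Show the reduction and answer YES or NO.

  start: ¬(¬T ∧ T)
  step 1: ¬¬T ∨ ¬T
  step 2: T ∨ ¬T
  step 3: T

Answer: YES — reaches normal form T in 3 ≤ 5 steps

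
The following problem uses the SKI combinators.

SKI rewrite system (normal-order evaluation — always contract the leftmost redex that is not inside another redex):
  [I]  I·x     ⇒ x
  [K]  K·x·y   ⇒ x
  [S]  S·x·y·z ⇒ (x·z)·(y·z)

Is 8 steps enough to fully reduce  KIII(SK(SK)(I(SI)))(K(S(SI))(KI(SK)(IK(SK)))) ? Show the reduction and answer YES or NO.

Answer: YES — reaches normal form SI(S(SI)) in 7 ≤ 8 steps

Derivation:
  start: KIII(SK(SK)(I(SI)))(K(S(SI))(KI(SK)(IK(SK))))
  step 1: II(SK(SK)(I(SI)))(K(S(SI))(KI(SK)(IK(SK))))
  step 2: I(SK(SK)(I(SI)))(K(S(SI))(KI(SK)(IK(SK))))
  step 3: SK(SK)(I(SI))(K(S(SI))(KI(SK)(IK(SK))))
  step 4: K(I(SI))(SK(I(SI)))(K(S(SI))(KI(SK)(IK(SK))))
  step 5: I(SI)(K(S(SI))(KI(SK)(IK(SK))))
  step 6: SI(K(S(SI))(KI(SK)(IK(SK))))
  step 7: SI(S(SI))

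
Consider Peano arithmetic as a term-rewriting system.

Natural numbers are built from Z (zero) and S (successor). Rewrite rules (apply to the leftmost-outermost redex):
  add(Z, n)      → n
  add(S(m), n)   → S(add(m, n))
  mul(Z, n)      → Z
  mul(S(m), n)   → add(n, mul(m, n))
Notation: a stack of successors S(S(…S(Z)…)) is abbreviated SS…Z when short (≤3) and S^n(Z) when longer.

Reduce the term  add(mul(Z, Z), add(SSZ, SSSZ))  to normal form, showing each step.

  start: add(mul(Z, Z), add(SSZ, SSSZ))
  step 1: add(Z, add(SSZ, SSSZ))
  step 2: add(SSZ, SSSZ)
  step 3: S(add(SZ, SSSZ))
  step 4: S(S(add(Z, SSSZ)))
  step 5: S^5(Z)

Answer: normal form = S^5(Z)  (in 5 steps)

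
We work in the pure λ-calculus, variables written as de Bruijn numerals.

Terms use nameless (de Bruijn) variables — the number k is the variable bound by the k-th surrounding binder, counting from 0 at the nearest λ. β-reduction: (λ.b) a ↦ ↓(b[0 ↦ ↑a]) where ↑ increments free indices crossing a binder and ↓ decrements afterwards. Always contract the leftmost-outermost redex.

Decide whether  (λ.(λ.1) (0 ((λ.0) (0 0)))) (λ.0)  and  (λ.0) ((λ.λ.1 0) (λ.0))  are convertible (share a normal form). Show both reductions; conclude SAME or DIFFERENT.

Answer: SAME — A ⇓ λ.0, B ⇓ λ.0

Working:
Term A:
  start: (λ.(λ.1) (0 ((λ.0) (0 0)))) (λ.0)
  →1  (λ.λ.0) ((λ.0) ((λ.0) ((λ.0) (λ.0))))
  →2  λ.0

Term B:
  start: (λ.0) ((λ.λ.1 0) (λ.0))
  →1  (λ.λ.1 0) (λ.0)
  →2  λ.(λ.0) 0
  →3  λ.0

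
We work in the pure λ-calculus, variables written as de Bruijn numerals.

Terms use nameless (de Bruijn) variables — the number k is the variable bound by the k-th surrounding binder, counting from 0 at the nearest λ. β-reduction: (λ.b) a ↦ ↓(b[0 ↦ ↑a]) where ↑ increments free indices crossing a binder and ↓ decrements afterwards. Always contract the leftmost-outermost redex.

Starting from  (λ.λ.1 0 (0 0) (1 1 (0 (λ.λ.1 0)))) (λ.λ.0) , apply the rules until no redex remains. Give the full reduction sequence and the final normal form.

Answer: normal form = λ.0 0 (0 (λ.λ.1 0))  (in 5 steps)

Derivation:
  start: (λ.λ.1 0 (0 0) (1 1 (0 (λ.λ.1 0)))) (λ.λ.0)
  →1  λ.(λ.λ.0) 0 (0 0) ((λ.λ.0) (λ.λ.0) (0 (λ.λ.1 0)))
  →2  λ.(λ.0) (0 0) ((λ.λ.0) (λ.λ.0) (0 (λ.λ.1 0)))
  →3  λ.0 0 ((λ.λ.0) (λ.λ.0) (0 (λ.λ.1 0)))
  →4  λ.0 0 ((λ.0) (0 (λ.λ.1 0)))
  →5  λ.0 0 (0 (λ.λ.1 0))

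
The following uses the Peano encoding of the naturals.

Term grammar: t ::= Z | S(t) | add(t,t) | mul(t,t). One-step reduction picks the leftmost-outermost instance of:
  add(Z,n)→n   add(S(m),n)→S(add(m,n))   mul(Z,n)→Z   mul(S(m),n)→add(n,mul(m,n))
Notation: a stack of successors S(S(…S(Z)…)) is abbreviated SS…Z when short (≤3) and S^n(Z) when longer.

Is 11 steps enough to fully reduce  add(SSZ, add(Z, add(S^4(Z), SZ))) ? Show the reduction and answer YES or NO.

Answer: YES — reaches normal form S^7(Z) in 9 ≤ 11 steps

Reduction:
  start: add(SSZ, add(Z, add(S^4(Z), SZ)))
  [1] S(add(SZ, add(Z, add(S^4(Z), SZ))))
  [2] S(S(add(Z, add(Z, add(S^4(Z), SZ)))))
  [3] S(S(add(Z, add(S^4(Z), SZ))))
  [4] S(S(add(S^4(Z), SZ)))
  [5] S(S(S(add(SSSZ, SZ))))
  [6] S(S(S(S(add(SSZ, SZ)))))
  [7] S(S(S(S(S(add(SZ, SZ))))))
  [8] S(S(S(S(S(S(add(Z, SZ)))))))
  [9] S^7(Z)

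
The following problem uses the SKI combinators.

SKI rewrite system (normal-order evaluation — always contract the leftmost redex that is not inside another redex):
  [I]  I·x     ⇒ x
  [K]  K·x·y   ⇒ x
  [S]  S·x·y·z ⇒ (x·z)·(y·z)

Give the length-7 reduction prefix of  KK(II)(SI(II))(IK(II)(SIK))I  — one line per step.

  start: KK(II)(SI(II))(IK(II)(SIK))I
  →1  K(SI(II))(IK(II)(SIK))I
  →2  SI(II)I
  →3  II(III)
  →4  I(III)
  →5  III
  →6  II
  →7  I

Answer: after 7 steps: I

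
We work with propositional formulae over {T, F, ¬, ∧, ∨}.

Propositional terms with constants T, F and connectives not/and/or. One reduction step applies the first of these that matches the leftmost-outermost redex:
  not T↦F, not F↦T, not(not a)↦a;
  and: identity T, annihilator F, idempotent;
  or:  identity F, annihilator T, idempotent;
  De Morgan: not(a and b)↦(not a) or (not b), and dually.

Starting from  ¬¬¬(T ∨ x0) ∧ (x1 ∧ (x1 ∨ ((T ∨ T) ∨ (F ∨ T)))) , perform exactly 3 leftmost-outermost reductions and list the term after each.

Answer: after 3 steps: (F ∧ ¬x0) ∧ (x1 ∧ (x1 ∨ ((T ∨ T) ∨ (F ∨ T))))

Reduction:
  start: ¬¬¬(T ∨ x0) ∧ (x1 ∧ (x1 ∨ ((T ∨ T) ∨ (F ∨ T))))
  step 1: ¬(T ∨ x0) ∧ (x1 ∧ (x1 ∨ ((T ∨ T) ∨ (F ∨ T))))
  step 2: (¬T ∧ ¬x0) ∧ (x1 ∧ (x1 ∨ ((T ∨ T) ∨ (F ∨ T))))
  step 3: (F ∧ ¬x0) ∧ (x1 ∧ (x1 ∨ ((T ∨ T) ∨ (F ∨ T))))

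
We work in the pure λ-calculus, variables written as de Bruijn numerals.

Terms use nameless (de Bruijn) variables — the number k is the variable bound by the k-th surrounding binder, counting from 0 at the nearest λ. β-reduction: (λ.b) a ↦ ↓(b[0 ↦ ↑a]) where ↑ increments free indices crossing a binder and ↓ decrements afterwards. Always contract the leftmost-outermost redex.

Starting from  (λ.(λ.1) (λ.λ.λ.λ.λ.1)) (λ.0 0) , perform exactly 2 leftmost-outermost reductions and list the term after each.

Answer: after 2 steps: λ.0 0

Derivation:
  start: (λ.(λ.1) (λ.λ.λ.λ.λ.1)) (λ.0 0)
  [1] (λ.λ.0 0) (λ.λ.λ.λ.λ.1)
  [2] λ.0 0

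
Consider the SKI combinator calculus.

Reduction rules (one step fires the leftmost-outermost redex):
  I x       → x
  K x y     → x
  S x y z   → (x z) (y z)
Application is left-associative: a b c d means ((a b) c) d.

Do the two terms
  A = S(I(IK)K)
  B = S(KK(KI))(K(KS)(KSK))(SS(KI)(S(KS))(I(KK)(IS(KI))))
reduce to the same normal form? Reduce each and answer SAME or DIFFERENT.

Term A:
  start: S(I(IK)K)
  step 1: S(IKK)
  step 2: S(KK)

Term B:
  start: S(KK(KI))(K(KS)(KSK))(SS(KI)(S(KS))(I(KK)(IS(KI))))
  step 1: KK(KI)(SS(KI)(S(KS))(I(KK)(IS(KI))))(K(KS)(KSK)(SS(KI)(S(KS))(I(KK)(IS(KI)))))
  step 2: K(SS(KI)(S(KS))(I(KK)(IS(KI))))(K(KS)(KSK)(SS(KI)(S(KS))(I(KK)(IS(KI)))))
  step 3: SS(KI)(S(KS))(I(KK)(IS(KI)))
  step 4: S(S(KS))(KI(S(KS)))(I(KK)(IS(KI)))
  step 5: S(KS)(I(KK)(IS(KI)))(KI(S(KS))(I(KK)(IS(KI))))
  step 6: KS(KI(S(KS))(I(KK)(IS(KI))))(I(KK)(IS(KI))(KI(S(KS))(I(KK)(IS(KI)))))
  step 7: S(I(KK)(IS(KI))(KI(S(KS))(I(KK)(IS(KI)))))
  step 8: S(KK(IS(KI))(KI(S(KS))(I(KK)(IS(KI)))))
  step 9: S(K(KI(S(KS))(I(KK)(IS(KI)))))
  step 10: S(K(I(I(KK)(IS(KI)))))
  step 11: S(K(I(KK)(IS(KI))))
  step 12: S(K(KK(IS(KI))))
  step 13: S(KK)

Answer: SAME — A ⇓ S(KK), B ⇓ S(KK)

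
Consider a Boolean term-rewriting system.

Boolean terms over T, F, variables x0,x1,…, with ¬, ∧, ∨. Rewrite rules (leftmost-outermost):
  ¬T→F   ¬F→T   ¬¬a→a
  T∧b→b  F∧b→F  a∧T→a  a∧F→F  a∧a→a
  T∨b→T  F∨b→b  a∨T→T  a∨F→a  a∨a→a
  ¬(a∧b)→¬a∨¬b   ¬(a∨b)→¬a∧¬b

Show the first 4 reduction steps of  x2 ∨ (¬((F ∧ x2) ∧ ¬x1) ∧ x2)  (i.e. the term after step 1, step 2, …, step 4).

  start: x2 ∨ (¬((F ∧ x2) ∧ ¬x1) ∧ x2)
  step 1: x2 ∨ ((¬(F ∧ x2) ∨ ¬¬x1) ∧ x2)
  step 2: x2 ∨ (((¬F ∨ ¬x2) ∨ ¬¬x1) ∧ x2)
  step 3: x2 ∨ (((T ∨ ¬x2) ∨ ¬¬x1) ∧ x2)
  step 4: x2 ∨ ((T ∨ ¬¬x1) ∧ x2)

Answer: after 4 steps: x2 ∨ ((T ∨ ¬¬x1) ∧ x2)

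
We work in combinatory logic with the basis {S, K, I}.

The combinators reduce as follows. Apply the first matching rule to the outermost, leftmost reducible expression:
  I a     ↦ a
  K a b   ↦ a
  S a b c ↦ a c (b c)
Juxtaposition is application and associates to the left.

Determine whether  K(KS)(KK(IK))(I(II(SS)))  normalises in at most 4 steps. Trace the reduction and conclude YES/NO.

Answer: YES — reaches normal form S in 2 ≤ 4 steps

Reduction:
  start: K(KS)(KK(IK))(I(II(SS)))
  →1  KS(I(II(SS)))
  →2  S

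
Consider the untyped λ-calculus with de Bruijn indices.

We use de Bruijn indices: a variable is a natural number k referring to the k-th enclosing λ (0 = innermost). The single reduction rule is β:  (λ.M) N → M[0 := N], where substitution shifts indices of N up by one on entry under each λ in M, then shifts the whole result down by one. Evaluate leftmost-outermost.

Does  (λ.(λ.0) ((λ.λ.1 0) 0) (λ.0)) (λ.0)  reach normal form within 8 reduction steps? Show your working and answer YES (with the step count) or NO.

Answer: YES — reaches normal form λ.0 in 5 ≤ 8 steps

Working:
  start: (λ.(λ.0) ((λ.λ.1 0) 0) (λ.0)) (λ.0)
  [1] (λ.0) ((λ.λ.1 0) (λ.0)) (λ.0)
  [2] (λ.λ.1 0) (λ.0) (λ.0)
  [3] (λ.(λ.0) 0) (λ.0)
  [4] (λ.0) (λ.0)
  [5] λ.0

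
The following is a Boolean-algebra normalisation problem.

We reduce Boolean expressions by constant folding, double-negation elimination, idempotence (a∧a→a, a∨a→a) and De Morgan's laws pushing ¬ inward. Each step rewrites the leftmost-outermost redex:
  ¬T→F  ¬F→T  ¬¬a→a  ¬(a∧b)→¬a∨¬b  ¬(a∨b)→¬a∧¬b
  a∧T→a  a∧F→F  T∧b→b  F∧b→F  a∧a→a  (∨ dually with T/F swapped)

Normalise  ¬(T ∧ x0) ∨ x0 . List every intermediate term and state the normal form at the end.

Answer: normal form = ¬x0 ∨ x0  (in 3 steps)

Derivation:
  start: ¬(T ∧ x0) ∨ x0
  →1  (¬T ∨ ¬x0) ∨ x0
  →2  (F ∨ ¬x0) ∨ x0
  →3  ¬x0 ∨ x0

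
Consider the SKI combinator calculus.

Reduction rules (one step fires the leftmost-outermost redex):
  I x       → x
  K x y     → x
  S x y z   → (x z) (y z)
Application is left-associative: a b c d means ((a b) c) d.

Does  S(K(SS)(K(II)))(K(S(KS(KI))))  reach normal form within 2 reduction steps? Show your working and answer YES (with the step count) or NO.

Answer: YES — reaches normal form S(SS)(K(SS)) in 2 ≤ 2 steps

Reduction:
  start: S(K(SS)(K(II)))(K(S(KS(KI))))
  →1  S(SS)(K(S(KS(KI))))
  →2  S(SS)(K(SS))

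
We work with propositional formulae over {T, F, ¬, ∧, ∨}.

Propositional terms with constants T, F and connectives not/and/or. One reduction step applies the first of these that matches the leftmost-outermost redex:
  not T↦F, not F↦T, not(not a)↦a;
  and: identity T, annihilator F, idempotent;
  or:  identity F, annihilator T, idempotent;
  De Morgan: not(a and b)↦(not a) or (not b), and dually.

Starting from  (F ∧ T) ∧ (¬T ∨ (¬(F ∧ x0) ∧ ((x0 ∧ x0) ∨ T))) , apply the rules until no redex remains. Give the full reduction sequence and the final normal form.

Answer: normal form = F  (in 2 steps)

Derivation:
  start: (F ∧ T) ∧ (¬T ∨ (¬(F ∧ x0) ∧ ((x0 ∧ x0) ∨ T)))
  step 1: F ∧ (¬T ∨ (¬(F ∧ x0) ∧ ((x0 ∧ x0) ∨ T)))
  step 2: F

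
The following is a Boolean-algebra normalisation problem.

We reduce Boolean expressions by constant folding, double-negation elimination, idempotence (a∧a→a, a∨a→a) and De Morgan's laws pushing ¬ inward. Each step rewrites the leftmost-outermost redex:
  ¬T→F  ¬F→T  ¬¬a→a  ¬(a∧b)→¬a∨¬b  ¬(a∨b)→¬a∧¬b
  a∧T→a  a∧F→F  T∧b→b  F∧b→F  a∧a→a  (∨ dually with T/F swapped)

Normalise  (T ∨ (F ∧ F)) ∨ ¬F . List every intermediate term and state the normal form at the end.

Answer: normal form = T  (in 2 steps)

Derivation:
  start: (T ∨ (F ∧ F)) ∨ ¬F
  [1] T ∨ ¬F
  [2] T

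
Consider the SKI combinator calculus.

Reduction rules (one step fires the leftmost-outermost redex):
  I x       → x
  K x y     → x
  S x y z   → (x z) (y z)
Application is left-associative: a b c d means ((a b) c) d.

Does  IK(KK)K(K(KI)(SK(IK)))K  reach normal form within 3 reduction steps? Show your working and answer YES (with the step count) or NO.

Answer: YES — reaches normal form KK in 3 ≤ 3 steps

Working:
  start: IK(KK)K(K(KI)(SK(IK)))K
  step 1: K(KK)K(K(KI)(SK(IK)))K
  step 2: KK(K(KI)(SK(IK)))K
  step 3: KK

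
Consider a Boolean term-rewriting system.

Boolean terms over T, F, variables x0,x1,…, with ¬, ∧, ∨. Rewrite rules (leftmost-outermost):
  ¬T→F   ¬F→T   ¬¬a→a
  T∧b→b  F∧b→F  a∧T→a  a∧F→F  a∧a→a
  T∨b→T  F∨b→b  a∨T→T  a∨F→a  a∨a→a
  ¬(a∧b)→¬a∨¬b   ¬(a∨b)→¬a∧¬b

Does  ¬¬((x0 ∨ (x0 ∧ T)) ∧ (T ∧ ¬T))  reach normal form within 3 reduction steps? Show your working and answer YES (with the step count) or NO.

Answer: NO — after 3 steps the term is x0 ∧ (T ∧ ¬T), not yet normal

Derivation:
  start: ¬¬((x0 ∨ (x0 ∧ T)) ∧ (T ∧ ¬T))
  →1  (x0 ∨ (x0 ∧ T)) ∧ (T ∧ ¬T)
  →2  (x0 ∨ x0) ∧ (T ∧ ¬T)
  →3  x0 ∧ (T ∧ ¬T)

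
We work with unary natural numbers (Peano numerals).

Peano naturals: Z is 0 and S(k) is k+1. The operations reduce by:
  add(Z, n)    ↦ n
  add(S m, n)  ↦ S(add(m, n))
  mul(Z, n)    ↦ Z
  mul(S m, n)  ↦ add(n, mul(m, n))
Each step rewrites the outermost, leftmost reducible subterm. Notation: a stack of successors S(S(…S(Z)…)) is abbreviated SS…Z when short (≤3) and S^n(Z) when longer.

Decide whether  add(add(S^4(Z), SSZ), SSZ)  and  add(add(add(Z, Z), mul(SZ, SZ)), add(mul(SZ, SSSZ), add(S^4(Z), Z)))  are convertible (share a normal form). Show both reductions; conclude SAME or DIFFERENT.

Term A:
  start: add(add(S^4(Z), SSZ), SSZ)
  →1  add(S(add(SSSZ, SSZ)), SSZ)
  →2  S(add(add(SSSZ, SSZ), SSZ))
  →3  S(add(S(add(SSZ, SSZ)), SSZ))
  →4  S(S(add(add(SSZ, SSZ), SSZ)))
  →5  S(S(add(S(add(SZ, SSZ)), SSZ)))
  →6  S(S(S(add(add(SZ, SSZ), SSZ))))
  →7  S(S(S(add(S(add(Z, SSZ)), SSZ))))
  →8  S(S(S(S(add(add(Z, SSZ), SSZ)))))
  →9  S(S(S(S(add(SSZ, SSZ)))))
  →10  S(S(S(S(S(add(SZ, SSZ))))))
  →11  S(S(S(S(S(S(add(Z, SSZ)))))))
  →12  S^8(Z)

Term B:
  start: add(add(add(Z, Z), mul(SZ, SZ)), add(mul(SZ, SSSZ), add(S^4(Z), Z)))
  →1  add(add(Z, mul(SZ, SZ)), add(mul(SZ, SSSZ), add(S^4(Z), Z)))
  →2  add(mul(SZ, SZ), add(mul(SZ, SSSZ), add(S^4(Z), Z)))
  →3  add(add(SZ, mul(Z, SZ)), add(mul(SZ, SSSZ), add(S^4(Z), Z)))
  →4  add(S(add(Z, mul(Z, SZ))), add(mul(SZ, SSSZ), add(S^4(Z), Z)))
  →5  S(add(add(Z, mul(Z, SZ)), add(mul(SZ, SSSZ), add(S^4(Z), Z))))
  →6  S(add(mul(Z, SZ), add(mul(SZ, SSSZ), add(S^4(Z), Z))))
  →7  S(add(Z, add(mul(SZ, SSSZ), add(S^4(Z), Z))))
  →8  S(add(mul(SZ, SSSZ), add(S^4(Z), Z)))
  →9  S(add(add(SSSZ, mul(Z, SSSZ)), add(S^4(Z), Z)))
  →10  S(add(S(add(SSZ, mul(Z, SSSZ))), add(S^4(Z), Z)))
  →11  S(S(add(add(SSZ, mul(Z, SSSZ)), add(S^4(Z), Z))))
  →12  S(S(add(S(add(SZ, mul(Z, SSSZ))), add(S^4(Z), Z))))
  →13  S(S(S(add(add(SZ, mul(Z, SSSZ)), add(S^4(Z), Z)))))
  →14  S(S(S(add(S(add(Z, mul(Z, SSSZ))), add(S^4(Z), Z)))))
  →15  S(S(S(S(add(add(Z, mul(Z, SSSZ)), add(S^4(Z), Z))))))
  →16  S(S(S(S(add(mul(Z, SSSZ), add(S^4(Z), Z))))))
  →17  S(S(S(S(add(Z, add(S^4(Z), Z))))))
  →18  S(S(S(S(add(S^4(Z), Z)))))
  →19  S(S(S(S(S(add(SSSZ, Z))))))
  →20  S(S(S(S(S(S(add(SSZ, Z)))))))
  →21  S(S(S(S(S(S(S(add(SZ, Z))))))))
  →22  S(S(S(S(S(S(S(S(add(Z, Z)))))))))
  →23  S^8(Z)

Answer: SAME — A ⇓ S^8(Z), B ⇓ S^8(Z)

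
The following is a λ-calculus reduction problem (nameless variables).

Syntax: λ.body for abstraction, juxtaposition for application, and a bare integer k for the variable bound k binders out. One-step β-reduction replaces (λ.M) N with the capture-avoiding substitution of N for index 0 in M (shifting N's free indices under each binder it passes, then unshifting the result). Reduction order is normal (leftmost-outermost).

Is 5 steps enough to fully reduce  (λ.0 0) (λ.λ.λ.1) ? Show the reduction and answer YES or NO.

  start: (λ.0 0) (λ.λ.λ.1)
  [1] (λ.λ.λ.1) (λ.λ.λ.1)
  [2] λ.λ.1

Answer: YES — reaches normal form λ.λ.1 in 2 ≤ 5 steps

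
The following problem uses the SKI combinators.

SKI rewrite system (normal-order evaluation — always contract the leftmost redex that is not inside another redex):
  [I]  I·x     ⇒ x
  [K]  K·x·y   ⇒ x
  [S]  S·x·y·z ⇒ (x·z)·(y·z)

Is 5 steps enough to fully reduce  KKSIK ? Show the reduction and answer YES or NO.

Answer: YES — reaches normal form I in 2 ≤ 5 steps

Working:
  start: KKSIK
  step 1: KIK
  step 2: I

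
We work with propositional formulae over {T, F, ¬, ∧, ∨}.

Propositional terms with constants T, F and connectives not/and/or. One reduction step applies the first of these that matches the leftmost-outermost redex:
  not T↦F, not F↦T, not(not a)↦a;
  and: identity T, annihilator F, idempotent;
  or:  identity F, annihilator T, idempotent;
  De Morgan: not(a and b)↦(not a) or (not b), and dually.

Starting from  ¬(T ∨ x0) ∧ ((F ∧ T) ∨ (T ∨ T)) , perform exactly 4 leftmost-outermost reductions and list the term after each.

  start: ¬(T ∨ x0) ∧ ((F ∧ T) ∨ (T ∨ T))
  step 1: (¬T ∧ ¬x0) ∧ ((F ∧ T) ∨ (T ∨ T))
  step 2: (F ∧ ¬x0) ∧ ((F ∧ T) ∨ (T ∨ T))
  step 3: F ∧ ((F ∧ T) ∨ (T ∨ T))
  step 4: F

Answer: after 4 steps: F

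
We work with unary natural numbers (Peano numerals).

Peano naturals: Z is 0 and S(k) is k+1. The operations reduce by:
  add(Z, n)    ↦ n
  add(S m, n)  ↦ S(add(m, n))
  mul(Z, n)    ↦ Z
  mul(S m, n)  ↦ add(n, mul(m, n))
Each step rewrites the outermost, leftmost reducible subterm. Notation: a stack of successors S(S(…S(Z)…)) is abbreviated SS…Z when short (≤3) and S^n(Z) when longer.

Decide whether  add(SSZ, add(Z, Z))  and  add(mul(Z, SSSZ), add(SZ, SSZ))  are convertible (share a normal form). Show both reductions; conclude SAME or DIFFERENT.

Term A:
  start: add(SSZ, add(Z, Z))
  [1] S(add(SZ, add(Z, Z)))
  [2] S(S(add(Z, add(Z, Z))))
  [3] S(S(add(Z, Z)))
  [4] SSZ

Term B:
  start: add(mul(Z, SSSZ), add(SZ, SSZ))
  [1] add(Z, add(SZ, SSZ))
  [2] add(SZ, SSZ)
  [3] S(add(Z, SSZ))
  [4] SSSZ

Answer: DIFFERENT — A ⇓ SSZ, B ⇓ SSSZ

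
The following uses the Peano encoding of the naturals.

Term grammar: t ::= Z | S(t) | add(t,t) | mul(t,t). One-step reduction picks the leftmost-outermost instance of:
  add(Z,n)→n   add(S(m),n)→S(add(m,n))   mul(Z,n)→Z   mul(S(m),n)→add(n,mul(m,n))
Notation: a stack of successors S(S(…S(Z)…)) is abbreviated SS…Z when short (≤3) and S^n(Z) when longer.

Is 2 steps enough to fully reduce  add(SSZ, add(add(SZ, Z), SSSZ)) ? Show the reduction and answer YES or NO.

Answer: NO — after 2 steps the term is S(S(add(Z, add(add(SZ, Z), SSSZ)))), not yet normal

Working:
  start: add(SSZ, add(add(SZ, Z), SSSZ))
  [1] S(add(SZ, add(add(SZ, Z), SSSZ)))
  [2] S(S(add(Z, add(add(SZ, Z), SSSZ))))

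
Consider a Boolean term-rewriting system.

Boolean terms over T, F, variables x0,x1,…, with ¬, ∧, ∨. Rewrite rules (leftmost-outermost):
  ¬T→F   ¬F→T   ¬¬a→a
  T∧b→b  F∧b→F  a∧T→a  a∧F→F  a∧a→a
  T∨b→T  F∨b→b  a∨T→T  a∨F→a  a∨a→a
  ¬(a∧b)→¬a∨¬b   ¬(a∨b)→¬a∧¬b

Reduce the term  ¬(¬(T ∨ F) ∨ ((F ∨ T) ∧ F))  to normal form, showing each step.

  start: ¬(¬(T ∨ F) ∨ ((F ∨ T) ∧ F))
  [1] ¬¬(T ∨ F) ∧ ¬((F ∨ T) ∧ F)
  [2] (T ∨ F) ∧ ¬((F ∨ T) ∧ F)
  [3] T ∧ ¬((F ∨ T) ∧ F)
  [4] ¬((F ∨ T) ∧ F)
  [5] ¬(F ∨ T) ∨ ¬F
  [6] (¬F ∧ ¬T) ∨ ¬F
  [7] (T ∧ ¬T) ∨ ¬F
  [8] ¬T ∨ ¬F
  [9] F ∨ ¬F
  [10] ¬F
  [11] T

Answer: normal form = T  (in 11 steps)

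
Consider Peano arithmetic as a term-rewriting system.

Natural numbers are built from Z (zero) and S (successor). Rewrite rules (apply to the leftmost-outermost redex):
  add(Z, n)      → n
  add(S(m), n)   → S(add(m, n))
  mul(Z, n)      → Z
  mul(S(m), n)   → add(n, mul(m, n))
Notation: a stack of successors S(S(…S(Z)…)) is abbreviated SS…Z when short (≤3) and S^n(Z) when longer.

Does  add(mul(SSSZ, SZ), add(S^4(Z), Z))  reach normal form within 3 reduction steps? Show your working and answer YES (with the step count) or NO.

Answer: NO — after 3 steps the term is S(add(add(Z, mul(SSZ, SZ)), add(S^4(Z), Z))), not yet normal

Reduction:
  start: add(mul(SSSZ, SZ), add(S^4(Z), Z))
  [1] add(add(SZ, mul(SSZ, SZ)), add(S^4(Z), Z))
  [2] add(S(add(Z, mul(SSZ, SZ))), add(S^4(Z), Z))
  [3] S(add(add(Z, mul(SSZ, SZ)), add(S^4(Z), Z)))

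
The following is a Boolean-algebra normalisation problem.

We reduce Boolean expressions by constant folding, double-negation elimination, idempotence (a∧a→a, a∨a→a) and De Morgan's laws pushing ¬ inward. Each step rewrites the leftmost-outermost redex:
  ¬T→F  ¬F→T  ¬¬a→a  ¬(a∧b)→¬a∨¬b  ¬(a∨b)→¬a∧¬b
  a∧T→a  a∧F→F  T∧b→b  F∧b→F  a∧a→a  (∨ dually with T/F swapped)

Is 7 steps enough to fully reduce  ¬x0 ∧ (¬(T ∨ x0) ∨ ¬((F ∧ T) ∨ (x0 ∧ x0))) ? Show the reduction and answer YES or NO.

Answer: NO — after 7 steps the term is ¬x0 ∧ ((T ∨ ¬T) ∧ ¬(x0 ∧ x0)), not yet normal

Reduction:
  start: ¬x0 ∧ (¬(T ∨ x0) ∨ ¬((F ∧ T) ∨ (x0 ∧ x0)))
  [1] ¬x0 ∧ ((¬T ∧ ¬x0) ∨ ¬((F ∧ T) ∨ (x0 ∧ x0)))
  [2] ¬x0 ∧ ((F ∧ ¬x0) ∨ ¬((F ∧ T) ∨ (x0 ∧ x0)))
  [3] ¬x0 ∧ (F ∨ ¬((F ∧ T) ∨ (x0 ∧ x0)))
  [4] ¬x0 ∧ ¬((F ∧ T) ∨ (x0 ∧ x0))
  [5] ¬x0 ∧ (¬(F ∧ T) ∧ ¬(x0 ∧ x0))
  [6] ¬x0 ∧ ((¬F ∨ ¬T) ∧ ¬(x0 ∧ x0))
  [7] ¬x0 ∧ ((T ∨ ¬T) ∧ ¬(x0 ∧ x0))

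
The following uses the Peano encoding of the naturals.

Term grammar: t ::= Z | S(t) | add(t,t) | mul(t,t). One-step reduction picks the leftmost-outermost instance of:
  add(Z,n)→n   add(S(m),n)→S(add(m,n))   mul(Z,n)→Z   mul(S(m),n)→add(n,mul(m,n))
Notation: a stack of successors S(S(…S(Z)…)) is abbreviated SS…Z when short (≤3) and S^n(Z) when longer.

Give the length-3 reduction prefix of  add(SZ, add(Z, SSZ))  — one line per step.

  start: add(SZ, add(Z, SSZ))
  step 1: S(add(Z, add(Z, SSZ)))
  step 2: S(add(Z, SSZ))
  step 3: SSSZ

Answer: after 3 steps: SSSZ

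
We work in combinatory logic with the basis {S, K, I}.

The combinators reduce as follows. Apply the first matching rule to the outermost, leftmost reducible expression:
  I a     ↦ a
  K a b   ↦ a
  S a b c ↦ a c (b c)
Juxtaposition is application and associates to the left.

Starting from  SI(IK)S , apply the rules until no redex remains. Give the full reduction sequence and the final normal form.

  start: SI(IK)S
  step 1: IS(IKS)
  step 2: S(IKS)
  step 3: S(KS)

Answer: normal form = S(KS)  (in 3 steps)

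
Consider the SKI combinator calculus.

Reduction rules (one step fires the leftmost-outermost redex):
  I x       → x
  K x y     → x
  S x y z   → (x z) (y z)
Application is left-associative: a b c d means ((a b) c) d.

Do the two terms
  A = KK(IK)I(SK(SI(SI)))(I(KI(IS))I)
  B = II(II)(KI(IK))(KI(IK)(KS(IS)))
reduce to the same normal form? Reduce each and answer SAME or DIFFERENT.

Term A:
  start: KK(IK)I(SK(SI(SI)))(I(KI(IS))I)
  step 1: KI(SK(SI(SI)))(I(KI(IS))I)
  step 2: I(I(KI(IS))I)
  step 3: I(KI(IS))I
  step 4: KI(IS)I
  step 5: II
  step 6: I

Term B:
  start: II(II)(KI(IK))(KI(IK)(KS(IS)))
  step 1: I(II)(KI(IK))(KI(IK)(KS(IS)))
  step 2: II(KI(IK))(KI(IK)(KS(IS)))
  step 3: I(KI(IK))(KI(IK)(KS(IS)))
  step 4: KI(IK)(KI(IK)(KS(IS)))
  step 5: I(KI(IK)(KS(IS)))
  step 6: KI(IK)(KS(IS))
  step 7: I(KS(IS))
  step 8: KS(IS)
  step 9: S

Answer: DIFFERENT — A ⇓ I, B ⇓ S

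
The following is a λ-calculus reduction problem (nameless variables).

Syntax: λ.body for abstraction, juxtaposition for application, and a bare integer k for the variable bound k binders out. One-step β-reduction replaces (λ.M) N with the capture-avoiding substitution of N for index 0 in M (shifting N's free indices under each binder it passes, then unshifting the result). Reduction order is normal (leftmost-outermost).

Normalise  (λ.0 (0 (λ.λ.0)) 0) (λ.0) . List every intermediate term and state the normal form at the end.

  start: (λ.0 (0 (λ.λ.0)) 0) (λ.0)
  [1] (λ.0) ((λ.0) (λ.λ.0)) (λ.0)
  [2] (λ.0) (λ.λ.0) (λ.0)
  [3] (λ.λ.0) (λ.0)
  [4] λ.0

Answer: normal form = λ.0  (in 4 steps)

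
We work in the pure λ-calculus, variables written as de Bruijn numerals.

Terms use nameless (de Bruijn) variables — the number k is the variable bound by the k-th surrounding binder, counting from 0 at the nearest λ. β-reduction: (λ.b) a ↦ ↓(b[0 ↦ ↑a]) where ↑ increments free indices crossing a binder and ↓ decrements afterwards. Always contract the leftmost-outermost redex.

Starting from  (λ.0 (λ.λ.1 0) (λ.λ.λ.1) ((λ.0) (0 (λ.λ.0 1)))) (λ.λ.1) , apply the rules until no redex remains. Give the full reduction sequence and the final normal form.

  start: (λ.0 (λ.λ.1 0) (λ.λ.λ.1) ((λ.0) (0 (λ.λ.0 1)))) (λ.λ.1)
  step 1: (λ.λ.1) (λ.λ.1 0) (λ.λ.λ.1) ((λ.0) ((λ.λ.1) (λ.λ.0 1)))
  step 2: (λ.λ.λ.1 0) (λ.λ.λ.1) ((λ.0) ((λ.λ.1) (λ.λ.0 1)))
  step 3: (λ.λ.1 0) ((λ.0) ((λ.λ.1) (λ.λ.0 1)))
  step 4: λ.(λ.0) ((λ.λ.1) (λ.λ.0 1)) 0
  step 5: λ.(λ.λ.1) (λ.λ.0 1) 0
  step 6: λ.(λ.λ.λ.0 1) 0
  step 7: λ.λ.λ.0 1

Answer: normal form = λ.λ.λ.0 1  (in 7 steps)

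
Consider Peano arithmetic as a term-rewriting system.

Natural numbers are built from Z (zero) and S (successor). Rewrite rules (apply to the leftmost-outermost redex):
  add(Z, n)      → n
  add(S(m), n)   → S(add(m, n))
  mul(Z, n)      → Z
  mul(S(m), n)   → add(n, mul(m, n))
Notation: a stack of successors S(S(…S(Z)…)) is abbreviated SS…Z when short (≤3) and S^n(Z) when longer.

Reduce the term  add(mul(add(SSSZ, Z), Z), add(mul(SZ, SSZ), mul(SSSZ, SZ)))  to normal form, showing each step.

  start: add(mul(add(SSSZ, Z), Z), add(mul(SZ, SSZ), mul(SSSZ, SZ)))
  [1] add(mul(S(add(SSZ, Z)), Z), add(mul(SZ, SSZ), mul(SSSZ, SZ)))
  [2] add(add(Z, mul(add(SSZ, Z), Z)), add(mul(SZ, SSZ), mul(SSSZ, SZ)))
  [3] add(mul(add(SSZ, Z), Z), add(mul(SZ, SSZ), mul(SSSZ, SZ)))
  [4] add(mul(S(add(SZ, Z)), Z), add(mul(SZ, SSZ), mul(SSSZ, SZ)))
  [5] add(add(Z, mul(add(SZ, Z), Z)), add(mul(SZ, SSZ), mul(SSSZ, SZ)))
  [6] add(mul(add(SZ, Z), Z), add(mul(SZ, SSZ), mul(SSSZ, SZ)))
  [7] add(mul(S(add(Z, Z)), Z), add(mul(SZ, SSZ), mul(SSSZ, SZ)))
  [8] add(add(Z, mul(add(Z, Z), Z)), add(mul(SZ, SSZ), mul(SSSZ, SZ)))
  [9] add(mul(add(Z, Z), Z), add(mul(SZ, SSZ), mul(SSSZ, SZ)))
  [10] add(mul(Z, Z), add(mul(SZ, SSZ), mul(SSSZ, SZ)))
  [11] add(Z, add(mul(SZ, SSZ), mul(SSSZ, SZ)))
  [12] add(mul(SZ, SSZ), mul(SSSZ, SZ))
  [13] add(add(SSZ, mul(Z, SSZ)), mul(SSSZ, SZ))
  [14] add(S(add(SZ, mul(Z, SSZ))), mul(SSSZ, SZ))
  [15] S(add(add(SZ, mul(Z, SSZ)), mul(SSSZ, SZ)))
  [16] S(add(S(add(Z, mul(Z, SSZ))), mul(SSSZ, SZ)))
  [17] S(S(add(add(Z, mul(Z, SSZ)), mul(SSSZ, SZ))))
  [18] S(S(add(mul(Z, SSZ), mul(SSSZ, SZ))))
  [19] S(S(add(Z, mul(SSSZ, SZ))))
  [20] S(S(mul(SSSZ, SZ)))
  [21] S(S(add(SZ, mul(SSZ, SZ))))
  [22] S(S(S(add(Z, mul(SSZ, SZ)))))
  [23] S(S(S(mul(SSZ, SZ))))
  [24] S(S(S(add(SZ, mul(SZ, SZ)))))
  [25] S(S(S(S(add(Z, mul(SZ, SZ))))))
  [26] S(S(S(S(mul(SZ, SZ)))))
  [27] S(S(S(S(add(SZ, mul(Z, SZ))))))
  [28] S(S(S(S(S(add(Z, mul(Z, SZ)))))))
  [29] S(S(S(S(S(mul(Z, SZ))))))
  [30] S^5(Z)

Answer: normal form = S^5(Z)  (in 30 steps)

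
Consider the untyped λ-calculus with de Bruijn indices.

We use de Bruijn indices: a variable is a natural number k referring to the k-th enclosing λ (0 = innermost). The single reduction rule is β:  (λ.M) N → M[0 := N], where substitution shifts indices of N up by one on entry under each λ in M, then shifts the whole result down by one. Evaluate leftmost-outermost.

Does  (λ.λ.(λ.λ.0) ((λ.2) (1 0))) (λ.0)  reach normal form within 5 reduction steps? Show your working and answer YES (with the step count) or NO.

Answer: YES — reaches normal form λ.λ.0 in 2 ≤ 5 steps

Working:
  start: (λ.λ.(λ.λ.0) ((λ.2) (1 0))) (λ.0)
  step 1: λ.(λ.λ.0) ((λ.λ.0) ((λ.0) 0))
  step 2: λ.λ.0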